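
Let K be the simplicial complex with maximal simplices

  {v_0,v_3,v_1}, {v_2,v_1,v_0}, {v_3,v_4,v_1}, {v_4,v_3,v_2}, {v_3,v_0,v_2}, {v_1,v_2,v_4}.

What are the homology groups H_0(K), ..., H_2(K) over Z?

H_0 = Z,  H_1 = 0,  H_2 = Z.

Take the total order v_0 < v_1 < v_2 < v_3 < v_4 on the vertex set. Then K (dimension 2) consists of the simplices:

  0-simplices (5): [v_0], [v_1], [v_2], [v_3], [v_4]
  1-simplices (9): [v_0,v_1], [v_0,v_2], [v_0,v_3], [v_1,v_2], [v_1,v_3], [v_1,v_4], [v_2,v_3], [v_2,v_4], [v_3,v_4]
  2-simplices (6): [v_0,v_1,v_2], [v_0,v_1,v_3], [v_0,v_2,v_3], [v_1,v_2,v_4], [v_1,v_3,v_4], [v_2,v_3,v_4]

so the chain groups are C_0 ≅ Z^5, C_1 ≅ Z^9, C_2 ≅ Z^6.

Boundary ∂_1: C_1 → C_0 is given by ∂[p,q] = [q] − [p].
As a 5×9 matrix over Z this has rank 4, with invariant factors (1,1,1,1).

Boundary ∂_2: C_2 → C_1 acts by ∂[p,q,r] = [q,r] − [p,r] + [p,q]. For instance
  ∂[v_0,v_1,v_3] = [v_1,v_3] − [v_0,v_3] + [v_0,v_1],
  ∂[v_2,v_3,v_4] = [v_3,v_4] − [v_2,v_4] + [v_2,v_3].
The 9×6 boundary matrix has rank 5 and Smith normal form diag(1,1,1,1,1).

From H_k ≅ ker(∂_k) / im(∂_{k+1}) we obtain:

  H_0: rank C_0 − rank ∂_1 = 5 − 4 = 1, and the invariant factors of ∂_1 are all 1, so H_0 ≅ Z.
  H_1: rank ker ∂_1 − rank ∂_2 = (9 − 4) − 5 = 0, and the invariant factors of ∂_2 are all 1, so H_1 ≅ 0.
  H_2: rank ker ∂_2 − rank ∂_3 = (6 − 5) − 0 = 1, and there is no ∂_3, so H_2 ≅ Z.

(K is a triangulation of the 2-sphere S^2.)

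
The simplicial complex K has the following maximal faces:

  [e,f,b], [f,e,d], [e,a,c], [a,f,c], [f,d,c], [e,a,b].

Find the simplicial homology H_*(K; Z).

Take the total order a < b < c < d < e < f on the vertex set. Then K (dimension 2) consists of the simplices:

  0-simplices (6): a, b, c, d, e, f
  1-simplices (12): ab, ac, ae, af, be, bf, cd, ce, cf, de, df, ef
  2-simplices (6): abe, ace, acf, bef, cdf, def

giving chain groups C_0 ≅ Z^6, C_1 ≅ Z^12, C_2 ≅ Z^6.

Boundary ∂_1: C_1 → C_0 sends each edge [p,q] (with p < q) to q − p.
The resulting 6×12 matrix has rank 5, and its Smith normal form has invariant factors (1,1,1,1,1).

The boundary map ∂_2: C_2 → C_1 sends each 2-simplex [p,q,r] to [q,r] − [p,r] + [p,q]. For instance
  ∂acf = cf − af + ac,
  ∂cdf = df − cf + cd.
This gives a 12×6 integer matrix of rank 6; reducing to Smith normal form yields diagonal entries (1,1,1,1,1,1).

Reading off H_k = ker ∂_k / im ∂_{k+1}:

  H_0: rank C_0 − rank ∂_1 = 6 − 5 = 1, and the invariant factors of ∂_1 are all 1, so H_0 = Z.
  H_1: rank ker ∂_1 − rank ∂_2 = (12 − 5) − 6 = 1, and the invariant factors of ∂_2 are all 1, so H_1 = Z.
  H_2: rank ker ∂_2 − rank ∂_3 = (6 − 6) − 0 = 0, and there is no ∂_3, so H_2 = 0.

(K is a triangulation of the cylinder S^1 x I.)

H_0 ≅ Z,  H_1 ≅ Z,  H_2 = 0.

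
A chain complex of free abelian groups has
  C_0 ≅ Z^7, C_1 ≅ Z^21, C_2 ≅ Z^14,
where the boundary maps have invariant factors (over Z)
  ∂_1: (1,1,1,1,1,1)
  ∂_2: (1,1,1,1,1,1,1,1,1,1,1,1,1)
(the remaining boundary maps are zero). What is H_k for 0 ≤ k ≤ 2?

H_0 = Z,  H_1 = Z^2,  H_2 = Z.

H_0: b_0 = 7 − 0 − 6 = 1; torsion from ∂_1 factors > 1: none. So H_0 = Z.
H_1: b_1 = 21 − 6 − 13 = 2; torsion from ∂_2 factors > 1: none. So H_1 = Z^2.
H_2: b_2 = 14 − 13 − 0 = 1; torsion from ∂_3 factors > 1: none. So H_2 = Z.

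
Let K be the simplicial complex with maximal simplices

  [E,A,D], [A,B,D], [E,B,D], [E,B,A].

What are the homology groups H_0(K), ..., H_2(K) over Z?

H_0 = Z,  H_1 = 0,  H_2 = Z.

We work with the vertex ordering A < B < D < E. The simplices of K, each written with vertices in increasing order, are:

  0-simplices (4): A, B, D, E
  1-simplices (6): AB, AD, AE, BD, BE, DE
  2-simplices (4): ABD, ABE, ADE, BDE

Hence C_0 ≅ Z^4, C_1 ≅ Z^6, C_2 ≅ Z^4.

The boundary map ∂_1: C_1 → C_0 maps an edge to its endpoints' difference, ∂[p,q] = q − p.
The 4×6 boundary matrix has rank 3 and Smith normal form diag(1,1,1).

The boundary map ∂_2: C_2 → C_1 maps a triangle to the signed sum of its edges. For instance
  ∂BDE = DE − BE + BD,
  ∂ABD = BD − AD + AB.
The 6×4 boundary matrix has rank 3 and Smith normal form diag(1,1,1).

From H_k ≅ ker(∂_k) / im(∂_{k+1}) we obtain:

  H_0: rank C_0 − rank ∂_1 = 4 − 3 = 1, and the invariant factors of ∂_1 are all 1, so H_0 = Z.
  H_1: rank ker ∂_1 − rank ∂_2 = (6 − 3) − 3 = 0, and the invariant factors of ∂_2 are all 1, so H_1 = 0.
  H_2: rank ker ∂_2 − rank ∂_3 = (4 − 3) − 0 = 1, and there is no ∂_3, so H_2 = Z.

As a check, the Euler characteristic is 4 − 6 + 4 = 2, which agrees with 1 − 0 + 1 = 2.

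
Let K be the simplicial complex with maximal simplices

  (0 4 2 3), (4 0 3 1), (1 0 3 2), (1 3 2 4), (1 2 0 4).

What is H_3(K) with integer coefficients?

H_3 = Z.

K has 5 vertices, 10 edges, 10 triangles, 5 3-simplices.
rank ∂_3 = 4, rank ∂_4 = 0 ⇒ b_3 = 5 − 4 − 0 = 1. So H_3 = Z.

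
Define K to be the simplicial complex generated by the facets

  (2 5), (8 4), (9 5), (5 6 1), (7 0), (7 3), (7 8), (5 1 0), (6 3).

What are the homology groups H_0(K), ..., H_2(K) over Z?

H_0 = Z,  H_1 = Z,  H_2 = 0.

Fix the vertex order 0 < 1 < 2 < 3 < 4 < 5 < 6 < 7 < 8 < 9 and write every simplex with vertices in increasing order. Then dim K = 2 and the simplices of K are:

  0-simplices (10): [0], [1], [2], [3], [4], [5], [6], [7], [8], [9]
  1-simplices (12): [0,1], [0,5], [0,7], [1,5], [1,6], [2,5], [3,6], [3,7], [4,8], [5,6], [5,9], [7,8]
  2-simplices (2): [0,1,5], [1,5,6]

so the chain groups are C_0 ≅ Z^10, C_1 ≅ Z^12, C_2 ≅ Z^2.

Boundary ∂_1: C_1 → C_0 maps an edge to its endpoints' difference, ∂[p,q] = q − p. For instance
  ∂[5,9] = [9] − [5].
The 10×12 boundary matrix has rank 9 and Smith normal form diag(1,1,1,1,1,1,1,1,1).

Boundary ∂_2: C_2 → C_1 sends each 2-simplex [p,q,r] to [q,r] − [p,r] + [p,q]. For instance
  ∂[0,1,5] = [1,5] − [0,5] + [0,1],
  ∂[1,5,6] = [5,6] − [1,6] + [1,5].
The resulting 12×2 matrix has rank 2, and its Smith normal form has invariant factors (1,1).

From H_k ≅ ker(∂_k) / im(∂_{k+1}) we obtain:

  H_0: rank C_0 − rank ∂_1 = 10 − 9 = 1, and the invariant factors of ∂_1 are all 1, so H_0 ≅ Z.
  H_1: rank ker ∂_1 − rank ∂_2 = (12 − 9) − 2 = 1, and the invariant factors of ∂_2 are all 1, so H_1 ≅ Z.
  H_2: rank ker ∂_2 − rank ∂_3 = (2 − 2) − 0 = 0, and there is no ∂_3, so H_2 ≅ 0.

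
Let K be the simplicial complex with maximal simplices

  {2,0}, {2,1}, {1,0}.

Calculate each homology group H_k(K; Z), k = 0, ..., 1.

Fix the vertex order 0 < 1 < 2 and write every simplex with vertices in increasing order. Then dim K = 1 and the simplices of K are:

  0-simplices (3): [0], [1], [2]
  1-simplices (3): [0,1], [0,2], [1,2]

Hence C_0 ≅ Z^3, C_1 ≅ Z^3.

∂_1: C_1 → C_0 maps an edge to its endpoints' difference, ∂[p,q] = q − p.
The 3×3 boundary matrix has rank 2 and Smith normal form diag(1,1).

Computing H_k = (kernel of ∂_k) / (image of ∂_{k+1}):

  H_0: rank C_0 − rank ∂_1 = 3 − 2 = 1, and the invariant factors of ∂_1 are all 1, so H_0 ≅ Z.
  H_1: rank ker ∂_1 − rank ∂_2 = (3 − 2) − 0 = 1, and there is no ∂_2, so H_1 ≅ Z.

(K is a triangulation of the circle S^1.)

H_0 = Z,  H_1 = Z.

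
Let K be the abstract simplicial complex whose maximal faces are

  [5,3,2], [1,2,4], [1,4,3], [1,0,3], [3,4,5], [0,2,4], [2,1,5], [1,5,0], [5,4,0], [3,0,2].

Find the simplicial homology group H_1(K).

Order the vertices as 0 < 1 < 2 < 3 < 4 < 5. Listing each simplex with vertices in this order, K has dimension 2 with simplices:

  0-simplices (6): [0], [1], [2], [3], [4], [5]
  1-simplices (15): [0,1], [0,2], [0,3], [0,4], [0,5], [1,2], [1,3], [1,4], [1,5], [2,3], [2,4], [2,5], [3,4], [3,5], [4,5]
  2-simplices (10): [0,1,3], [0,1,5], [0,2,3], [0,2,4], [0,4,5], [1,2,4], [1,2,5], [1,3,4], [2,3,5], [3,4,5]

Hence C_0 ≅ Z^6, C_1 ≅ Z^15, C_2 ≅ Z^10.

∂_1: C_1 → C_0 sends each edge [p,q] (with p < q) to q − p.
This gives a 6×15 integer matrix of rank 5; reducing to Smith normal form yields diagonal entries (1,1,1,1,1).

∂_2: C_2 → C_1 sends each 2-simplex [p,q,r] to [q,r] − [p,r] + [p,q]. For instance
  ∂[0,1,5] = [1,5] − [0,5] + [0,1],
  ∂[0,2,4] = [2,4] − [0,4] + [0,2].
The 15×10 boundary matrix has rank 10 and Smith normal form diag(1,1,1,1,1,1,1,1,1,2).

Reading off H_k = ker ∂_k / im ∂_{k+1}:

  H_1: rank ker ∂_1 − rank ∂_2 = (15 − 5) − 10 = 0, and ∂_2 has invariant factor 2 > 1, so H_1 = Z/2.

(K is a triangulation of the real projective plane RP^2.)

H_1 ≅ Z/2.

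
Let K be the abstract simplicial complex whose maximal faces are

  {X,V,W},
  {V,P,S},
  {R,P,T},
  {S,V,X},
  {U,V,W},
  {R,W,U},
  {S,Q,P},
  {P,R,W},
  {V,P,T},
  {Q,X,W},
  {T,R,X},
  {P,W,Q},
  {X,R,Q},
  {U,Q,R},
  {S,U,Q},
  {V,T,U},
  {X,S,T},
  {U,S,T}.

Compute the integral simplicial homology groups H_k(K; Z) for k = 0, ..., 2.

Order the vertices as P < Q < R < S < T < U < V < W < X. Listing each simplex with vertices in this order, K has dimension 2 with simplices:

  0-simplices (9): P, Q, R, S, T, U, V, W, X
  1-simplices (27): PQ, PR, PS, PT, PV, PW, QR, QS, QU, QW, QX, RT, RU, RW, RX, ST, SU, SV, SX, TU, TV, TX, UV, UW, VW, VX, WX
  2-simplices (18): PQS, PQW, PRT, PRW, PSV, PTV, QRU, QRX, QSU, QWX, RTX, RUW, STU, STX, SVX, TUV, UVW, VWX

giving chain groups C_0 ≅ Z^9, C_1 ≅ Z^27, C_2 ≅ Z^18.

The boundary map ∂_1: C_1 → C_0 is given by ∂[p,q] = [q] − [p].
As a 9×27 matrix over Z this has rank 8, with invariant factors (1,1,1,1,1,1,1,1).

The boundary map ∂_2: C_2 → C_1 sends each 2-simplex [p,q,r] to [q,r] − [p,r] + [p,q]. For instance
  ∂RTX = TX − RX + RT,
  ∂QSU = SU − QU + QS.
As a 27×18 matrix over Z this has rank 18, with invariant factors (1,1,1,1,1,1,1,1,1,1,1,1,1,1,1,1,1,2).

Now H_k = ker ∂_k / im ∂_{k+1}, so:

  H_0: rank C_0 − rank ∂_1 = 9 − 8 = 1, and the invariant factors of ∂_1 are all 1, so H_0 ≅ Z.
  H_1: rank ker ∂_1 − rank ∂_2 = (27 − 8) − 18 = 1, and ∂_2 has invariant factor 2 > 1, so H_1 ≅ Z ⊕ Z/2Z.
  H_2: rank ker ∂_2 − rank ∂_3 = (18 − 18) − 0 = 0, and there is no ∂_3, so H_2 ≅ 0.

H_0 ≅ Z,  H_1 ≅ Z ⊕ Z/2Z,  H_2 = 0.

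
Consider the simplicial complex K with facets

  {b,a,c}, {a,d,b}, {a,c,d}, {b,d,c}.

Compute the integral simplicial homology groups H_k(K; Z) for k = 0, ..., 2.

H_0 ≅ Z,  H_1 = 0,  H_2 ≅ Z.

Take the total order a < b < c < d on the vertex set. Then K (dimension 2) consists of the simplices:

  0-simplices (4): a, b, c, d
  1-simplices (6): ab, ac, ad, bc, bd, cd
  2-simplices (4): abc, abd, acd, bcd

Hence C_0 ≅ Z^4, C_1 ≅ Z^6, C_2 ≅ Z^4.

Boundary ∂_1: C_1 → C_0 maps an edge to its endpoints' difference, ∂[p,q] = q − p.
As a 4×6 matrix over Z this has rank 3, with invariant factors (1,1,1).

Boundary ∂_2: C_2 → C_1 acts by ∂[p,q,r] = [q,r] − [p,r] + [p,q]. For instance
  ∂abd = bd − ad + ab,
  ∂bcd = cd − bd + bc.
The resulting 6×4 matrix has rank 3, and its Smith normal form has invariant factors (1,1,1).

Now H_k = ker ∂_k / im ∂_{k+1}, so:

  H_0: rank C_0 − rank ∂_1 = 4 − 3 = 1, and the invariant factors of ∂_1 are all 1, so H_0 ≅ Z.
  H_1: rank ker ∂_1 − rank ∂_2 = (6 − 3) − 3 = 0, and the invariant factors of ∂_2 are all 1, so H_1 ≅ 0.
  H_2: rank ker ∂_2 − rank ∂_3 = (4 − 3) − 0 = 1, and there is no ∂_3, so H_2 ≅ Z.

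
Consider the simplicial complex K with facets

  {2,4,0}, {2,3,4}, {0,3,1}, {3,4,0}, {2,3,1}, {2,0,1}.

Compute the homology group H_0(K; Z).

Fix the vertex order 0 < 1 < 2 < 3 < 4 and write every simplex with vertices in increasing order. Then dim K = 2 and the simplices of K are:

  0-simplices (5): [0], [1], [2], [3], [4]
  1-simplices (9): [0,1], [0,2], [0,3], [0,4], [1,2], [1,3], [2,3], [2,4], [3,4]
  2-simplices (6): [0,1,2], [0,1,3], [0,2,4], [0,3,4], [1,2,3], [2,3,4]

giving chain groups C_0 ≅ Z^5, C_1 ≅ Z^9, C_2 ≅ Z^6.

The boundary map ∂_1: C_1 → C_0 maps an edge to its endpoints' difference, ∂[p,q] = q − p. For instance
  ∂[2,3] = [3] − [2].
The resulting 5×9 matrix has rank 4, and its Smith normal form has invariant factors (1,1,1,1).

The boundary map ∂_2: C_2 → C_1 acts by ∂[p,q,r] = [q,r] − [p,r] + [p,q]. For instance
  ∂[0,1,3] = [1,3] − [0,3] + [0,1],
  ∂[0,1,2] = [1,2] − [0,2] + [0,1].
The 9×6 boundary matrix has rank 5 and Smith normal form diag(1,1,1,1,1).

Now H_k = ker ∂_k / im ∂_{k+1}, so:

  H_0: rank C_0 − rank ∂_1 = 5 − 4 = 1, and the invariant factors of ∂_1 are all 1, so H_0 = Z.

H_0 ≅ Z.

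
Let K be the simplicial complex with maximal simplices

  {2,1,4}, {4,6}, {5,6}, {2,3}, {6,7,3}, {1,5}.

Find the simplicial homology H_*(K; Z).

Take the total order 1 < 2 < 3 < 4 < 5 < 6 < 7 on the vertex set. Then K (dimension 2) consists of the simplices:

  0-simplices (7): [1], [2], [3], [4], [5], [6], [7]
  1-simplices (10): [1,2], [1,4], [1,5], [2,3], [2,4], [3,6], [3,7], [4,6], [5,6], [6,7]
  2-simplices (2): [1,2,4], [3,6,7]

Hence C_0 ≅ Z^7, C_1 ≅ Z^10, C_2 ≅ Z^2.

Boundary ∂_1: C_1 → C_0 is given by ∂[p,q] = [q] − [p].
As a 7×10 matrix over Z this has rank 6, with invariant factors (1,1,1,1,1,1).

∂_2: C_2 → C_1 maps a triangle to the signed sum of its edges. For instance
  ∂[3,6,7] = [6,7] − [3,7] + [3,6],
  ∂[1,2,4] = [2,4] − [1,4] + [1,2].
The 10×2 boundary matrix has rank 2 and Smith normal form diag(1,1).

Now H_k = ker ∂_k / im ∂_{k+1}, so:

  H_0: rank C_0 − rank ∂_1 = 7 − 6 = 1, and the invariant factors of ∂_1 are all 1, so H_0 ≅ Z.
  H_1: rank ker ∂_1 − rank ∂_2 = (10 − 6) − 2 = 2, and the invariant factors of ∂_2 are all 1, so H_1 ≅ Z^2.
  H_2: rank ker ∂_2 − rank ∂_3 = (2 − 2) − 0 = 0, and there is no ∂_3, so H_2 ≅ 0.

H_0 = Z,  H_1 = Z^2,  H_2 = 0.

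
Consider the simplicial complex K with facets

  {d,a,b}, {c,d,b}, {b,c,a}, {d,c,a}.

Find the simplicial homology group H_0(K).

Take the total order a < b < c < d on the vertex set. Then K (dimension 2) consists of the simplices:

  0-simplices (4): a, b, c, d
  1-simplices (6): ab, ac, ad, bc, bd, cd
  2-simplices (4): abc, abd, acd, bcd

giving chain groups C_0 ≅ Z^4, C_1 ≅ Z^6, C_2 ≅ Z^4.

Boundary ∂_1: C_1 → C_0 maps an edge to its endpoints' difference, ∂[p,q] = q − p. For instance
  ∂ad = d − a.
The 4×6 boundary matrix has rank 3 and Smith normal form diag(1,1,1).

Boundary ∂_2: C_2 → C_1 sends each 2-simplex [p,q,r] to [q,r] − [p,r] + [p,q]. For instance
  ∂acd = cd − ad + ac,
  ∂abd = bd − ad + ab.
The 6×4 boundary matrix has rank 3 and Smith normal form diag(1,1,1).

Reading off H_k = ker ∂_k / im ∂_{k+1}:

  H_0: rank C_0 − rank ∂_1 = 4 − 3 = 1, and the invariant factors of ∂_1 are all 1, so H_0 = Z.

H_0 = Z.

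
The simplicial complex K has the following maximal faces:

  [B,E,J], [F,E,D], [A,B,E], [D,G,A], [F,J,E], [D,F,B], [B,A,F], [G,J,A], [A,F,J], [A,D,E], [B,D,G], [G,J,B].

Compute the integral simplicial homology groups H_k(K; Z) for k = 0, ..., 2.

K has 7 vertices, 18 edges, 12 triangles.
rank ∂_0 = 0, rank ∂_1 = 6 ⇒ b_0 = 7 − 0 − 6 = 1; all invariant factors of ∂_1 are 1 so no torsion. So H_0 = Z.
rank ∂_1 = 6, rank ∂_2 = 12 ⇒ b_1 = 18 − 6 − 12 = 0; ∂_2 has invariant factor(s) [2] giving torsion. So H_1 = Z/2.
rank ∂_2 = 12, rank ∂_3 = 0 ⇒ b_2 = 12 − 12 − 0 = 0. So H_2 = 0.

H_0 ≅ Z,  H_1 ≅ Z/2,  H_2 = 0.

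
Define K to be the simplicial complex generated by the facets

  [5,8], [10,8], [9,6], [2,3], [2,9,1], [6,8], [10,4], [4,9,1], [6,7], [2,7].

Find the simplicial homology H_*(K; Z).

H_0 = Z,  H_1 = Z^2,  H_2 = 0.

K has 10 vertices, 13 edges, 2 triangles.
rank ∂_0 = 0, rank ∂_1 = 9 ⇒ b_0 = 10 − 0 − 9 = 1; all invariant factors of ∂_1 are 1 so no torsion. So H_0 = Z.
rank ∂_1 = 9, rank ∂_2 = 2 ⇒ b_1 = 13 − 9 − 2 = 2; all invariant factors of ∂_2 are 1 so no torsion. So H_1 = Z^2.
rank ∂_2 = 2, rank ∂_3 = 0 ⇒ b_2 = 2 − 2 − 0 = 0. So H_2 = 0.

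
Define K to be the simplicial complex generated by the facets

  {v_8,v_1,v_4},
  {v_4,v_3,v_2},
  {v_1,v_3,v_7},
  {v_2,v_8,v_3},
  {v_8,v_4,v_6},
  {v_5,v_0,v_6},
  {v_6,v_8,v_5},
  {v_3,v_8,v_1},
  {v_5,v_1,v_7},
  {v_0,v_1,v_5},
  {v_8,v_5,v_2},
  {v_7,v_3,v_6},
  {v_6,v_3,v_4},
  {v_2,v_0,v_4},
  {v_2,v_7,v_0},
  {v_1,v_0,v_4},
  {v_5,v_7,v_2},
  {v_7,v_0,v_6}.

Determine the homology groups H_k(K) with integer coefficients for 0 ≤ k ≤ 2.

Fix the vertex order v_0 < v_1 < v_2 < v_3 < v_4 < v_5 < v_6 < v_7 < v_8 and write every simplex with vertices in increasing order. Then dim K = 2 and the simplices of K are:

  0-simplices (9): [v_0], [v_1], [v_2], [v_3], [v_4], [v_5], [v_6], [v_7], [v_8]
  1-simplices (27): (27 of them)
  2-simplices (18): (18 of them)

Hence C_0 ≅ Z^9, C_1 ≅ Z^27, C_2 ≅ Z^18.

Boundary ∂_1: C_1 → C_0 maps an edge to its endpoints' difference, ∂[p,q] = q − p. For instance
  ∂[v_5,v_8] = [v_8] − [v_5].
This gives a 9×27 integer matrix of rank 8; reducing to Smith normal form yields diagonal entries (1,1,1,1,1,1,1,1).

Boundary ∂_2: C_2 → C_1 acts by ∂[p,q,r] = [q,r] − [p,r] + [p,q]. For instance
  ∂[v_2,v_3,v_8] = [v_3,v_8] − [v_2,v_8] + [v_2,v_3],
  ∂[v_0,v_2,v_7] = [v_2,v_7] − [v_0,v_7] + [v_0,v_2].
As a 27×18 matrix over Z this has rank 18, with invariant factors (1,1,1,1,1,1,1,1,1,1,1,1,1,1,1,1,1,2).

Reading off H_k = ker ∂_k / im ∂_{k+1}:

  H_0: rank C_0 − rank ∂_1 = 9 − 8 = 1, and the invariant factors of ∂_1 are all 1, so H_0 ≅ Z.
  H_1: rank ker ∂_1 − rank ∂_2 = (27 − 8) − 18 = 1, and ∂_2 has invariant factor 2 > 1, so H_1 ≅ Z × Z/2.
  H_2: rank ker ∂_2 − rank ∂_3 = (18 − 18) − 0 = 0, and there is no ∂_3, so H_2 ≅ 0.

H_0 = Z,  H_1 = Z × Z/2,  H_2 = 0.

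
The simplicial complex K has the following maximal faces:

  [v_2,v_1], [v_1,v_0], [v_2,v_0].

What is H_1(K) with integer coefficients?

Take the total order v_0 < v_1 < v_2 on the vertex set. Then K (dimension 1) consists of the simplices:

  0-simplices (3): [v_0], [v_1], [v_2]
  1-simplices (3): [v_0,v_1], [v_0,v_2], [v_1,v_2]

giving chain groups C_0 ≅ Z^3, C_1 ≅ Z^3.

∂_1: C_1 → C_0 sends each edge [p,q] (with p < q) to q − p. For instance
  ∂[v_1,v_2] = [v_2] − [v_1].
The 3×3 boundary matrix has rank 2 and Smith normal form diag(1,1).

From H_k ≅ ker(∂_k) / im(∂_{k+1}) we obtain:

  H_1: rank ker ∂_1 − rank ∂_2 = (3 − 2) − 0 = 1, and there is no ∂_2, so H_1 ≅ Z.

(K is a triangulation of the circle S^1.)

H_1 ≅ Z.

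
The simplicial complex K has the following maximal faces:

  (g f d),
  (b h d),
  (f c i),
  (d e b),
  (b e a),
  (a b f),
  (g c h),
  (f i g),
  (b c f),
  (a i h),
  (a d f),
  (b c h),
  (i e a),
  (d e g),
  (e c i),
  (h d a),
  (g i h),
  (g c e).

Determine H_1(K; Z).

H_1 = Z × Z/2.

Fix the vertex order a < b < c < d < e < f < g < h < i and write every simplex with vertices in increasing order. Then dim K = 2 and the simplices of K are:

  0-simplices (9): a, b, c, d, e, f, g, h, i
  1-simplices (27): ab, ad, ae, af, ah, ai, bc, bd, be, bf, bh, ce, cf, cg, ch, ci, de, df, dg, dh, eg, ei, fg, fi, gh, gi, hi
  2-simplices (18): abe, abf, adf, adh, aei, ahi, bcf, bch, bde, bdh, ceg, cei, cfi, cgh, deg, dfg, fgi, ghi

so the chain groups are C_0 ≅ Z^9, C_1 ≅ Z^27, C_2 ≅ Z^18.

The boundary map ∂_1: C_1 → C_0 sends each edge [p,q] (with p < q) to q − p. For instance
  ∂cf = f − c.
The 9×27 boundary matrix has rank 8 and Smith normal form diag(1,1,1,1,1,1,1,1).

Boundary ∂_2: C_2 → C_1 sends each 2-simplex [p,q,r] to [q,r] − [p,r] + [p,q]. For instance
  ∂adh = dh − ah + ad,
  ∂dfg = fg − dg + df.
The resulting 27×18 matrix has rank 18, and its Smith normal form has invariant factors (1,1,1,1,1,1,1,1,1,1,1,1,1,1,1,1,1,2).

Reading off H_k = ker ∂_k / im ∂_{k+1}:

  H_1: rank ker ∂_1 − rank ∂_2 = (27 − 8) − 18 = 1, and ∂_2 has invariant factor 2 > 1, so H_1 ≅ Z × Z/2.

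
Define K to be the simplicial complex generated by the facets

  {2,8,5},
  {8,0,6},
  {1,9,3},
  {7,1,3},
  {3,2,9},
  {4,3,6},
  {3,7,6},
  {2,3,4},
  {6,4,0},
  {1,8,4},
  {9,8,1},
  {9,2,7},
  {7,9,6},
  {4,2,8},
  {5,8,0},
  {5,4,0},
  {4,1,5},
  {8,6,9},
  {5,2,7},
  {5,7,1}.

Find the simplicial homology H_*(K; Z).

H_0 = Z,  H_1 = Z ⊕ Z/2,  H_2 = 0.

Take the total order 0 < 1 < 2 < 3 < 4 < 5 < 6 < 7 < 8 < 9 on the vertex set. Then K (dimension 2) consists of the simplices:

  0-simplices (10): [0], [1], [2], [3], [4], [5], [6], [7], [8], [9]
  1-simplices (30): (30 of them)
  2-simplices (20): (20 of them)

Hence C_0 ≅ Z^10, C_1 ≅ Z^30, C_2 ≅ Z^20.

∂_1: C_1 → C_0 maps an edge to its endpoints' difference, ∂[p,q] = q − p. For instance
  ∂[2,9] = [9] − [2].
As a 10×30 matrix over Z this has rank 9, with invariant factors (1,1,1,1,1,1,1,1,1).

The boundary map ∂_2: C_2 → C_1 sends each 2-simplex [p,q,r] to [q,r] − [p,r] + [p,q]. For instance
  ∂[0,4,6] = [4,6] − [0,6] + [0,4],
  ∂[2,3,4] = [3,4] − [2,4] + [2,3].
The 30×20 boundary matrix has rank 20 and Smith normal form diag(1,1,1,1,1,1,1,1,1,1,1,1,1,1,1,1,1,1,1,2).

From H_k ≅ ker(∂_k) / im(∂_{k+1}) we obtain:

  H_0: rank C_0 − rank ∂_1 = 10 − 9 = 1, and the invariant factors of ∂_1 are all 1, so H_0 = Z.
  H_1: rank ker ∂_1 − rank ∂_2 = (30 − 9) − 20 = 1, and ∂_2 has invariant factor 2 > 1, so H_1 = Z ⊕ Z/2.
  H_2: rank ker ∂_2 − rank ∂_3 = (20 − 20) − 0 = 0, and there is no ∂_3, so H_2 = 0.

(K is a triangulation of the Klein bottle.)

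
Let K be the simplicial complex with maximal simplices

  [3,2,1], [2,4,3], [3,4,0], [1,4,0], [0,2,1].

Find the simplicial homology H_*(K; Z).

Fix the vertex order 0 < 1 < 2 < 3 < 4 and write every simplex with vertices in increasing order. Then dim K = 2 and the simplices of K are:

  0-simplices (5): [0], [1], [2], [3], [4]
  1-simplices (10): [0,1], [0,2], [0,3], [0,4], [1,2], [1,3], [1,4], [2,3], [2,4], [3,4]
  2-simplices (5): [0,1,2], [0,1,4], [0,3,4], [1,2,3], [2,3,4]

Hence C_0 ≅ Z^5, C_1 ≅ Z^10, C_2 ≅ Z^5.

The boundary map ∂_1: C_1 → C_0 sends each edge [p,q] (with p < q) to q − p.
As a 5×10 matrix over Z this has rank 4, with invariant factors (1,1,1,1).

∂_2: C_2 → C_1 acts by ∂[p,q,r] = [q,r] − [p,r] + [p,q]. For instance
  ∂[0,1,2] = [1,2] − [0,2] + [0,1],
  ∂[2,3,4] = [3,4] − [2,4] + [2,3].
As a 10×5 matrix over Z this has rank 5, with invariant factors (1,1,1,1,1).

Now H_k = ker ∂_k / im ∂_{k+1}, so:

  H_0: rank C_0 − rank ∂_1 = 5 − 4 = 1, and the invariant factors of ∂_1 are all 1, so H_0 = Z.
  H_1: rank ker ∂_1 − rank ∂_2 = (10 − 4) − 5 = 1, and the invariant factors of ∂_2 are all 1, so H_1 = Z.
  H_2: rank ker ∂_2 − rank ∂_3 = (5 − 5) − 0 = 0, and there is no ∂_3, so H_2 = 0.

(K is a triangulation of the Möbius band.)

H_0 = Z,  H_1 = Z,  H_2 = 0.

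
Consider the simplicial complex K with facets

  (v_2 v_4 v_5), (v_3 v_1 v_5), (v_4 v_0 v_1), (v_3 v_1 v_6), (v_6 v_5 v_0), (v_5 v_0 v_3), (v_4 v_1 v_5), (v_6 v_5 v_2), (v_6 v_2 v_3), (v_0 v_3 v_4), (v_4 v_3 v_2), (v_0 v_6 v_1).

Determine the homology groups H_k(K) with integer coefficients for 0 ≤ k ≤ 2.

Take the total order v_0 < v_1 < v_2 < v_3 < v_4 < v_5 < v_6 on the vertex set. Then K (dimension 2) consists of the simplices:

  0-simplices (7): [v_0], [v_1], [v_2], [v_3], [v_4], [v_5], [v_6]
  1-simplices (18): (18 of them)
  2-simplices (12): (12 of them)

giving chain groups C_0 ≅ Z^7, C_1 ≅ Z^18, C_2 ≅ Z^12.

Boundary ∂_1: C_1 → C_0 sends each edge [p,q] (with p < q) to q − p. For instance
  ∂[v_4,v_5] = [v_5] − [v_4].
As a 7×18 matrix over Z this has rank 6, with invariant factors (1,1,1,1,1,1).

∂_2: C_2 → C_1 acts by ∂[p,q,r] = [q,r] − [p,r] + [p,q]. For instance
  ∂[v_2,v_3,v_4] = [v_3,v_4] − [v_2,v_4] + [v_2,v_3],
  ∂[v_0,v_1,v_6] = [v_1,v_6] − [v_0,v_6] + [v_0,v_1].
The resulting 18×12 matrix has rank 12, and its Smith normal form has invariant factors (1,1,1,1,1,1,1,1,1,1,1,2).

Reading off H_k = ker ∂_k / im ∂_{k+1}:

  H_0: rank C_0 − rank ∂_1 = 7 − 6 = 1, and the invariant factors of ∂_1 are all 1, so H_0 = Z.
  H_1: rank ker ∂_1 − rank ∂_2 = (18 − 6) − 12 = 0, and ∂_2 has invariant factor 2 > 1, so H_1 = Z/2Z.
  H_2: rank ker ∂_2 − rank ∂_3 = (12 − 12) − 0 = 0, and there is no ∂_3, so H_2 = 0.

H_0 = Z,  H_1 = Z/2Z,  H_2 = 0.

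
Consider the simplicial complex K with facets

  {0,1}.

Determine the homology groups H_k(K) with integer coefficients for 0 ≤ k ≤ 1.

Fix the vertex order 0 < 1 and write every simplex with vertices in increasing order. Then dim K = 1 and the simplices of K are:

  0-simplices (2): [0], [1]
  1-simplices (1): [0,1]

giving chain groups C_0 ≅ Z^2, C_1 ≅ Z^1.

The boundary map ∂_1: C_1 → C_0 maps an edge to its endpoints' difference, ∂[p,q] = q − p.
As a 2×1 matrix over Z this has rank 1, with invariant factors (1).

Reading off H_k = ker ∂_k / im ∂_{k+1}:

  H_0: rank C_0 − rank ∂_1 = 2 − 1 = 1, and the invariant factors of ∂_1 are all 1, so H_0 ≅ Z.
  H_1: rank ker ∂_1 − rank ∂_2 = (1 − 1) − 0 = 0, and there is no ∂_2, so H_1 ≅ 0.

As a check, the Euler characteristic is 2 − 1 = 1, which agrees with 1 − 0 = 1.

H_0 = Z,  H_1 = 0.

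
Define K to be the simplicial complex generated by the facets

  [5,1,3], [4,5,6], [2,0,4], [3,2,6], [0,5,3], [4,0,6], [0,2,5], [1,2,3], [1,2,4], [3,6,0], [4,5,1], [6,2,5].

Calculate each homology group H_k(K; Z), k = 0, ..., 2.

Order the vertices as 0 < 1 < 2 < 3 < 4 < 5 < 6. Listing each simplex with vertices in this order, K has dimension 2 with simplices:

  0-simplices (7): [0], [1], [2], [3], [4], [5], [6]
  1-simplices (18): [0,2], [0,3], [0,4], [0,5], [0,6], [1,2], [1,3], [1,4], [1,5], [2,3], [2,4], [2,5], [2,6], [3,5], [3,6], [4,5], [4,6], [5,6]
  2-simplices (12): [0,2,4], [0,2,5], [0,3,5], [0,3,6], [0,4,6], [1,2,3], [1,2,4], [1,3,5], [1,4,5], [2,3,6], [2,5,6], [4,5,6]

Hence C_0 ≅ Z^7, C_1 ≅ Z^18, C_2 ≅ Z^12.

∂_1: C_1 → C_0 is given by ∂[p,q] = [q] − [p]. For instance
  ∂[0,4] = [4] − [0].
The resulting 7×18 matrix has rank 6, and its Smith normal form has invariant factors (1,1,1,1,1,1).

The boundary map ∂_2: C_2 → C_1 acts by ∂[p,q,r] = [q,r] − [p,r] + [p,q]. For instance
  ∂[0,3,5] = [3,5] − [0,5] + [0,3],
  ∂[1,2,4] = [2,4] − [1,4] + [1,2].
The resulting 18×12 matrix has rank 12, and its Smith normal form has invariant factors (1,1,1,1,1,1,1,1,1,1,1,2).

Now H_k = ker ∂_k / im ∂_{k+1}, so:

  H_0: rank C_0 − rank ∂_1 = 7 − 6 = 1, and the invariant factors of ∂_1 are all 1, so H_0 = Z.
  H_1: rank ker ∂_1 − rank ∂_2 = (18 − 6) − 12 = 0, and ∂_2 has invariant factor 2 > 1, so H_1 = Z/2.
  H_2: rank ker ∂_2 − rank ∂_3 = (12 − 12) − 0 = 0, and there is no ∂_3, so H_2 = 0.

H_0 ≅ Z,  H_1 ≅ Z/2,  H_2 = 0.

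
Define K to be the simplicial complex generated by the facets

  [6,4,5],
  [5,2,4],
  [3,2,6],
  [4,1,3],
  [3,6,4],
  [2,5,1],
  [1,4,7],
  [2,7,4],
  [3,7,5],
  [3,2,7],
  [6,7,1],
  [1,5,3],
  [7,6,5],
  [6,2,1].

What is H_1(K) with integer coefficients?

We work with the vertex ordering 1 < 2 < 3 < 4 < 5 < 6 < 7. The simplices of K, each written with vertices in increasing order, are:

  0-simplices (7): [1], [2], [3], [4], [5], [6], [7]
  1-simplices (21): [1,2], [1,3], [1,4], [1,5], [1,6], [1,7], [2,3], [2,4], [2,5], [2,6], [2,7], [3,4], [3,5], [3,6], [3,7], [4,5], [4,6], [4,7], [5,6], [5,7], [6,7]
  2-simplices (14): [1,2,5], [1,2,6], [1,3,4], [1,3,5], [1,4,7], [1,6,7], [2,3,6], [2,3,7], [2,4,5], [2,4,7], [3,4,6], [3,5,7], [4,5,6], [5,6,7]

giving chain groups C_0 ≅ Z^7, C_1 ≅ Z^21, C_2 ≅ Z^14.

The boundary map ∂_1: C_1 → C_0 is given by ∂[p,q] = [q] − [p]. For instance
  ∂[2,7] = [7] − [2].
The resulting 7×21 matrix has rank 6, and its Smith normal form has invariant factors (1,1,1,1,1,1).

The boundary map ∂_2: C_2 → C_1 acts by ∂[p,q,r] = [q,r] − [p,r] + [p,q]. For instance
  ∂[1,2,6] = [2,6] − [1,6] + [1,2],
  ∂[3,5,7] = [5,7] − [3,7] + [3,5].
The 21×14 boundary matrix has rank 13 and Smith normal form diag(1,1,1,1,1,1,1,1,1,1,1,1,1).

Now H_k = ker ∂_k / im ∂_{k+1}, so:

  H_1: rank ker ∂_1 − rank ∂_2 = (21 − 6) − 13 = 2, and the invariant factors of ∂_2 are all 1, so H_1 ≅ Z^2.

(K is a triangulation of the torus T^2.)

H_1 ≅ Z^2.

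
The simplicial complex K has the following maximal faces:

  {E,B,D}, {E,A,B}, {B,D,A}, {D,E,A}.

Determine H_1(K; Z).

H_1 = 0.

Take the total order A < B < D < E on the vertex set. Then K (dimension 2) consists of the simplices:

  0-simplices (4): A, B, D, E
  1-simplices (6): AB, AD, AE, BD, BE, DE
  2-simplices (4): ABD, ABE, ADE, BDE

giving chain groups C_0 ≅ Z^4, C_1 ≅ Z^6, C_2 ≅ Z^4.

The boundary map ∂_1: C_1 → C_0 maps an edge to its endpoints' difference, ∂[p,q] = q − p.
This gives a 4×6 integer matrix of rank 3; reducing to Smith normal form yields diagonal entries (1,1,1).

Boundary ∂_2: C_2 → C_1 maps a triangle to the signed sum of its edges. For instance
  ∂ABE = BE − AE + AB,
  ∂ADE = DE − AE + AD.
As a 6×4 matrix over Z this has rank 3, with invariant factors (1,1,1).

Reading off H_k = ker ∂_k / im ∂_{k+1}:

  H_1: rank ker ∂_1 − rank ∂_2 = (6 − 3) − 3 = 0, and the invariant factors of ∂_2 are all 1, so H_1 ≅ 0.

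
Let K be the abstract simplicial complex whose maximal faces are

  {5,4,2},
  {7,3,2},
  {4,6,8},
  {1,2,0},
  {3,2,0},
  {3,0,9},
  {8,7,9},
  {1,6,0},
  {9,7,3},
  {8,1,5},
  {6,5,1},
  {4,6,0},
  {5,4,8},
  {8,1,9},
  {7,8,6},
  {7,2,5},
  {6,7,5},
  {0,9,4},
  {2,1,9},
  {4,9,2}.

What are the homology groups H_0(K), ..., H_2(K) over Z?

H_0 ≅ Z,  H_1 ≅ Z ⊕ Z/2Z,  H_2 = 0.

Take the total order 0 < 1 < 2 < 3 < 4 < 5 < 6 < 7 < 8 < 9 on the vertex set. Then K (dimension 2) consists of the simplices:

  0-simplices (10): [0], [1], [2], [3], [4], [5], [6], [7], [8], [9]
  1-simplices (30): (30 of them)
  2-simplices (20): (20 of them)

so the chain groups are C_0 ≅ Z^10, C_1 ≅ Z^30, C_2 ≅ Z^20.

Boundary ∂_1: C_1 → C_0 is given by ∂[p,q] = [q] − [p].
As a 10×30 matrix over Z this has rank 9, with invariant factors (1,1,1,1,1,1,1,1,1).

∂_2: C_2 → C_1 sends each 2-simplex [p,q,r] to [q,r] − [p,r] + [p,q]. For instance
  ∂[0,2,3] = [2,3] − [0,3] + [0,2],
  ∂[4,6,8] = [6,8] − [4,8] + [4,6].
As a 30×20 matrix over Z this has rank 20, with invariant factors (1,1,1,1,1,1,1,1,1,1,1,1,1,1,1,1,1,1,1,2).

Now H_k = ker ∂_k / im ∂_{k+1}, so:

  H_0: rank C_0 − rank ∂_1 = 10 − 9 = 1, and the invariant factors of ∂_1 are all 1, so H_0 = Z.
  H_1: rank ker ∂_1 − rank ∂_2 = (30 − 9) − 20 = 1, and ∂_2 has invariant factor 2 > 1, so H_1 = Z ⊕ Z/2Z.
  H_2: rank ker ∂_2 − rank ∂_3 = (20 − 20) − 0 = 0, and there is no ∂_3, so H_2 = 0.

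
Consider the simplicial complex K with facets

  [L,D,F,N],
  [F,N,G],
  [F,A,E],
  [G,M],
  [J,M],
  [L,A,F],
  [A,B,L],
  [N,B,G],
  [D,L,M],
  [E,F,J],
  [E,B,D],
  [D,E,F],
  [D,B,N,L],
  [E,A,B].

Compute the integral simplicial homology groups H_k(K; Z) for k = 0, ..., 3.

H_0 = Z,  H_1 = Z^2,  H_2 = Z,  H_3 = 0.

Take the total order A < B < D < E < F < G < J < L < M < N on the vertex set. Then K (dimension 3) consists of the simplices:

  0-simplices (10): A, B, D, E, F, G, J, L, M, N
  1-simplices (25): AB, AE, AF, AL, BD, BE, BG, BL, BN, DE, DF, DL, DM, DN, EF, EJ, FG, FJ, FL, FN, GM, GN, JM, LM, LN
  2-simplices (17): ABE, ABL, AEF, AFL, BDE, BDL, BDN, BGN, BLN, DEF, DFL, DFN, DLM, DLN, EFJ, FGN, FLN
  3-simplices (2): BDLN, DFLN

giving chain groups C_0 ≅ Z^10, C_1 ≅ Z^25, C_2 ≅ Z^17, C_3 ≅ Z^2.

The boundary map ∂_1: C_1 → C_0 sends each edge [p,q] (with p < q) to q − p. For instance
  ∂LM = M − L.
As a 10×25 matrix over Z this has rank 9, with invariant factors (1,1,1,1,1,1,1,1,1).

∂_2: C_2 → C_1 acts by ∂[p,q,r] = [q,r] − [p,r] + [p,q]. For instance
  ∂FGN = GN − FN + FG,
  ∂AEF = EF − AF + AE.
As a 25×17 matrix over Z this has rank 14, with invariant factors (1,1,1,1,1,1,1,1,1,1,1,1,1,1).

∂_3: C_3 → C_2 sends each 3-simplex σ to the alternating sum Σ_i (−1)^i (σ with its i-th vertex removed). For instance
  ∂BDLN = DLN − BLN + BDN − BDL,
  ∂DFLN = FLN − DLN + DFN − DFL.
The 17×2 boundary matrix has rank 2 and Smith normal form diag(1,1).

Now H_k = ker ∂_k / im ∂_{k+1}, so:

  H_0: rank C_0 − rank ∂_1 = 10 − 9 = 1, and the invariant factors of ∂_1 are all 1, so H_0 = Z.
  H_1: rank ker ∂_1 − rank ∂_2 = (25 − 9) − 14 = 2, and the invariant factors of ∂_2 are all 1, so H_1 = Z^2.
  H_2: rank ker ∂_2 − rank ∂_3 = (17 − 14) − 2 = 1, and the invariant factors of ∂_3 are all 1, so H_2 = Z.
  H_3: rank ker ∂_3 − rank ∂_4 = (2 − 2) − 0 = 0, and there is no ∂_4, so H_3 = 0.

As a check, the Euler characteristic is 10 − 25 + 17 − 2 = 0, which agrees with 1 − 2 + 1 − 0 = 0.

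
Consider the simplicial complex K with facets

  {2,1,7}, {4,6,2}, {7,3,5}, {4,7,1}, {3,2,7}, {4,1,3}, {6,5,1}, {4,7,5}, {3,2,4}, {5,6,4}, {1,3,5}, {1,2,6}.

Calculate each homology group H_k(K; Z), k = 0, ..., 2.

Fix the vertex order 1 < 2 < 3 < 4 < 5 < 6 < 7 and write every simplex with vertices in increasing order. Then dim K = 2 and the simplices of K are:

  0-simplices (7): [1], [2], [3], [4], [5], [6], [7]
  1-simplices (18): [1,2], [1,3], [1,4], [1,5], [1,6], [1,7], [2,3], [2,4], [2,6], [2,7], [3,4], [3,5], [3,7], [4,5], [4,6], [4,7], [5,6], [5,7]
  2-simplices (12): [1,2,6], [1,2,7], [1,3,4], [1,3,5], [1,4,7], [1,5,6], [2,3,4], [2,3,7], [2,4,6], [3,5,7], [4,5,6], [4,5,7]

so the chain groups are C_0 ≅ Z^7, C_1 ≅ Z^18, C_2 ≅ Z^12.

Boundary ∂_1: C_1 → C_0 is given by ∂[p,q] = [q] − [p]. For instance
  ∂[4,6] = [6] − [4].
The resulting 7×18 matrix has rank 6, and its Smith normal form has invariant factors (1,1,1,1,1,1).

Boundary ∂_2: C_2 → C_1 maps a triangle to the signed sum of its edges. For instance
  ∂[4,5,6] = [5,6] − [4,6] + [4,5],
  ∂[1,2,6] = [2,6] − [1,6] + [1,2].
The resulting 18×12 matrix has rank 12, and its Smith normal form has invariant factors (1,1,1,1,1,1,1,1,1,1,1,2).

Now H_k = ker ∂_k / im ∂_{k+1}, so:

  H_0: rank C_0 − rank ∂_1 = 7 − 6 = 1, and the invariant factors of ∂_1 are all 1, so H_0 ≅ Z.
  H_1: rank ker ∂_1 − rank ∂_2 = (18 − 6) − 12 = 0, and ∂_2 has invariant factor 2 > 1, so H_1 ≅ Z/2.
  H_2: rank ker ∂_2 − rank ∂_3 = (12 − 12) − 0 = 0, and there is no ∂_3, so H_2 ≅ 0.

As a check, the Euler characteristic is 7 − 18 + 12 = 1, which agrees with 1 − 0 + 0 = 1.
(K is a triangulation of the real projective plane RP^2.)

H_0 = Z,  H_1 = Z/2,  H_2 = 0.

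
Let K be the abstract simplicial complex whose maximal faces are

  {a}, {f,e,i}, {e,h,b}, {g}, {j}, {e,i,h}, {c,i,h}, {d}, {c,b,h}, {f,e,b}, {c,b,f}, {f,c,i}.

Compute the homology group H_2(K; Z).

H_2 ≅ Z.

Take the total order a < b < c < d < e < f < g < h < i < j on the vertex set. Then K (dimension 2) consists of the simplices:

  0-simplices (10): a, b, c, d, e, f, g, h, i, j
  1-simplices (12): bc, be, bf, bh, cf, ch, ci, ef, eh, ei, fi, hi
  2-simplices (8): bcf, bch, bef, beh, cfi, chi, efi, ehi

so the chain groups are C_0 ≅ Z^10, C_1 ≅ Z^12, C_2 ≅ Z^8.

The boundary map ∂_1: C_1 → C_0 is given by ∂[p,q] = [q] − [p].
The 10×12 boundary matrix has rank 5 and Smith normal form diag(1,1,1,1,1).

∂_2: C_2 → C_1 sends each 2-simplex [p,q,r] to [q,r] − [p,r] + [p,q]. For instance
  ∂cfi = fi − ci + cf,
  ∂bch = ch − bh + bc.
As a 12×8 matrix over Z this has rank 7, with invariant factors (1,1,1,1,1,1,1).

From H_k ≅ ker(∂_k) / im(∂_{k+1}) we obtain:

  H_2: rank ker ∂_2 − rank ∂_3 = (8 − 7) − 0 = 1, and there is no ∂_3, so H_2 = Z.

(K is a triangulation of the disjoint union of the 2-sphere S^2 and a set of 4 points.)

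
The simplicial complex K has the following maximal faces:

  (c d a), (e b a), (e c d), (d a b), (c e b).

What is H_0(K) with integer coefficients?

H_0 ≅ Z.

Fix the vertex order a < b < c < d < e and write every simplex with vertices in increasing order. Then dim K = 2 and the simplices of K are:

  0-simplices (5): a, b, c, d, e
  1-simplices (10): ab, ac, ad, ae, bc, bd, be, cd, ce, de
  2-simplices (5): abd, abe, acd, bce, cde

giving chain groups C_0 ≅ Z^5, C_1 ≅ Z^10, C_2 ≅ Z^5.

∂_1: C_1 → C_0 is given by ∂[p,q] = [q] − [p].
The 5×10 boundary matrix has rank 4 and Smith normal form diag(1,1,1,1).

The boundary map ∂_2: C_2 → C_1 maps a triangle to the signed sum of its edges. For instance
  ∂acd = cd − ad + ac,
  ∂abd = bd − ad + ab.
The resulting 10×5 matrix has rank 5, and its Smith normal form has invariant factors (1,1,1,1,1).

Now H_k = ker ∂_k / im ∂_{k+1}, so:

  H_0: rank C_0 − rank ∂_1 = 5 − 4 = 1, and the invariant factors of ∂_1 are all 1, so H_0 ≅ Z.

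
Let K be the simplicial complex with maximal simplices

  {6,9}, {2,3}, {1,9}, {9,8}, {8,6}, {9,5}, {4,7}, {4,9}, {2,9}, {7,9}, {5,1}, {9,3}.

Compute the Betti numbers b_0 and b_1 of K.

b_0 = 1, b_1 = 4.

K has 9 vertices, 12 edges.
rank ∂_0 = 0, rank ∂_1 = 8 ⇒ b_0 = 9 − 0 − 8 = 1; all invariant factors of ∂_1 are 1 so no torsion. So H_0 ≅ Z.
rank ∂_1 = 8, rank ∂_2 = 0 ⇒ b_1 = 12 − 8 − 0 = 4. So H_1 ≅ Z^4.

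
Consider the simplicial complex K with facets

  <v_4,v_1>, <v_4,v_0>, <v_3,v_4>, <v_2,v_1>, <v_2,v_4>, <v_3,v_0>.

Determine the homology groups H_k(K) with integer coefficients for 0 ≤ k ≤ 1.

Fix the vertex order v_0 < v_1 < v_2 < v_3 < v_4 and write every simplex with vertices in increasing order. Then dim K = 1 and the simplices of K are:

  0-simplices (5): [v_0], [v_1], [v_2], [v_3], [v_4]
  1-simplices (6): [v_0,v_3], [v_0,v_4], [v_1,v_2], [v_1,v_4], [v_2,v_4], [v_3,v_4]

giving chain groups C_0 ≅ Z^5, C_1 ≅ Z^6.

The boundary map ∂_1: C_1 → C_0 is given by ∂[p,q] = [q] − [p].
The resulting 5×6 matrix has rank 4, and its Smith normal form has invariant factors (1,1,1,1).

Now H_k = ker ∂_k / im ∂_{k+1}, so:

  H_0: rank C_0 − rank ∂_1 = 5 − 4 = 1, and the invariant factors of ∂_1 are all 1, so H_0 ≅ Z.
  H_1: rank ker ∂_1 − rank ∂_2 = (6 − 4) − 0 = 2, and there is no ∂_2, so H_1 ≅ Z^2.

H_0 ≅ Z,  H_1 ≅ Z^2.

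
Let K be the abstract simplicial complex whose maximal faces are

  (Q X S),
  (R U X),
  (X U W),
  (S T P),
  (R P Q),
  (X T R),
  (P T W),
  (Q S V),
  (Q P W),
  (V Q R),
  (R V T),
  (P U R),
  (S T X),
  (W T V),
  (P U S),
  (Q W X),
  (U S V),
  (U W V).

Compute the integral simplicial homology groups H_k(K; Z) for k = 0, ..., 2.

K has 9 vertices, 27 edges, 18 triangles.
rank ∂_0 = 0, rank ∂_1 = 8 ⇒ b_0 = 9 − 0 − 8 = 1; all invariant factors of ∂_1 are 1 so no torsion. So H_0 ≅ Z.
rank ∂_1 = 8, rank ∂_2 = 17 ⇒ b_1 = 27 − 8 − 17 = 2; all invariant factors of ∂_2 are 1 so no torsion. So H_1 ≅ Z^2.
rank ∂_2 = 17, rank ∂_3 = 0 ⇒ b_2 = 18 − 17 − 0 = 1. So H_2 ≅ Z.

H_0 = Z,  H_1 = Z^2,  H_2 = Z.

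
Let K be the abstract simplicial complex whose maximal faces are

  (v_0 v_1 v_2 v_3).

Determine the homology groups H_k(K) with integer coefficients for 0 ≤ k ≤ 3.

H_0 = Z,  H_1 = 0,  H_2 = 0,  H_3 = 0.

We work with the vertex ordering v_0 < v_1 < v_2 < v_3. The simplices of K, each written with vertices in increasing order, are:

  0-simplices (4): [v_0], [v_1], [v_2], [v_3]
  1-simplices (6): [v_0,v_1], [v_0,v_2], [v_0,v_3], [v_1,v_2], [v_1,v_3], [v_2,v_3]
  2-simplices (4): [v_0,v_1,v_2], [v_0,v_1,v_3], [v_0,v_2,v_3], [v_1,v_2,v_3]
  3-simplices (1): [v_0,v_1,v_2,v_3]

so the chain groups are C_0 ≅ Z^4, C_1 ≅ Z^6, C_2 ≅ Z^4, C_3 ≅ Z^1.

Boundary ∂_1: C_1 → C_0 maps an edge to its endpoints' difference, ∂[p,q] = q − p. For instance
  ∂[v_1,v_2] = [v_2] − [v_1].
The resulting 4×6 matrix has rank 3, and its Smith normal form has invariant factors (1,1,1).

∂_2: C_2 → C_1 acts by ∂[p,q,r] = [q,r] − [p,r] + [p,q]. For instance
  ∂[v_1,v_2,v_3] = [v_2,v_3] − [v_1,v_3] + [v_1,v_2],
  ∂[v_0,v_1,v_2] = [v_1,v_2] − [v_0,v_2] + [v_0,v_1].
The resulting 6×4 matrix has rank 3, and its Smith normal form has invariant factors (1,1,1).

Boundary ∂_3: C_3 → C_2 sends each 3-simplex σ to the alternating sum Σ_i (−1)^i (σ with its i-th vertex removed). For instance
  ∂[v_0,v_1,v_2,v_3] = [v_1,v_2,v_3] − [v_0,v_2,v_3] + [v_0,v_1,v_3] − [v_0,v_1,v_2].
As a 4×1 matrix over Z this has rank 1, with invariant factors (1).

Computing H_k = (kernel of ∂_k) / (image of ∂_{k+1}):

  H_0: rank C_0 − rank ∂_1 = 4 − 3 = 1, and the invariant factors of ∂_1 are all 1, so H_0 = Z.
  H_1: rank ker ∂_1 − rank ∂_2 = (6 − 3) − 3 = 0, and the invariant factors of ∂_2 are all 1, so H_1 = 0.
  H_2: rank ker ∂_2 − rank ∂_3 = (4 − 3) − 1 = 0, and the invariant factors of ∂_3 are all 1, so H_2 = 0.
  H_3: rank ker ∂_3 − rank ∂_4 = (1 − 1) − 0 = 0, and there is no ∂_4, so H_3 = 0.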